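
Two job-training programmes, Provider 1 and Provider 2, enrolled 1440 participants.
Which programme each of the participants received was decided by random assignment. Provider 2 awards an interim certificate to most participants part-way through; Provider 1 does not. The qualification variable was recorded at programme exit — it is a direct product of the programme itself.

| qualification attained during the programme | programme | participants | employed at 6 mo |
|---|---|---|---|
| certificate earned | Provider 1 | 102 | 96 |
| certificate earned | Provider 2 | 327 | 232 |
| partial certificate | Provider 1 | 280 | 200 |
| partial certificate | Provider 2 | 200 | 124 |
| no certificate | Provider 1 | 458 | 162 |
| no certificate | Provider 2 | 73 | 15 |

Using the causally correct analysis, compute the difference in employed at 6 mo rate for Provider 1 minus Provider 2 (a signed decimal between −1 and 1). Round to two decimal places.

Provider 1 is higher inside every qualification attained during the programme stratum but Provider 2 is higher in aggregate. Whether to stratify depends on how qualification attained during the programme relates to the programme.
Qualification attained during the programme lies on the pathway programme → qualification attained during the programme → outcome, so adjusting for it blocks the indirect effect. For the total causal effect of programme, use the unadjusted pooled rates.
The causal difference is the pooled difference: 0.545 − 0.618 = -0.073.

-0.07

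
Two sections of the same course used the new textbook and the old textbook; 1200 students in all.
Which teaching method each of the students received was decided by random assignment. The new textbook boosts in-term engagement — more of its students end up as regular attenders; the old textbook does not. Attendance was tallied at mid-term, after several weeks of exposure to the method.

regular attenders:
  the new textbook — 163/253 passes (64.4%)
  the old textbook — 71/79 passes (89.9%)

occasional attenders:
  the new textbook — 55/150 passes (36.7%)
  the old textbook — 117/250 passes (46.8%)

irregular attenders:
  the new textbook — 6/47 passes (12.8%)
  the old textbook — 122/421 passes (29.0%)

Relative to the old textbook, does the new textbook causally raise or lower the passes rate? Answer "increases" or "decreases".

Mid-term attendance is recorded after the teaching method and is itself shifted by it — it sits on the causal path from teaching method to outcome. Conditioning on a mediator would strip out part of the effect we want; the pooled comparison gives the total causal effect.
Pooled: the new textbook 49.8% vs the old textbook 41.3%; the new textbook is higher overall.

increases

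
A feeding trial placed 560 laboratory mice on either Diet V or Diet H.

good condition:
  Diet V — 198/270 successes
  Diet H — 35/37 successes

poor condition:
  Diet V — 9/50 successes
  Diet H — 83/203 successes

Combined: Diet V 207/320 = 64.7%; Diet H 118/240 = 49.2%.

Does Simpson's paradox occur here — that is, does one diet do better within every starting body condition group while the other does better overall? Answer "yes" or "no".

Within each starting body condition level (good condition 73.3% vs 94.6%; poor condition 18.0% vs 40.9%), Diet H has the higher rate every time. Pooled: 64.7% vs 49.2% — Diet V has the higher rate overall. The two comparisons disagree.

yes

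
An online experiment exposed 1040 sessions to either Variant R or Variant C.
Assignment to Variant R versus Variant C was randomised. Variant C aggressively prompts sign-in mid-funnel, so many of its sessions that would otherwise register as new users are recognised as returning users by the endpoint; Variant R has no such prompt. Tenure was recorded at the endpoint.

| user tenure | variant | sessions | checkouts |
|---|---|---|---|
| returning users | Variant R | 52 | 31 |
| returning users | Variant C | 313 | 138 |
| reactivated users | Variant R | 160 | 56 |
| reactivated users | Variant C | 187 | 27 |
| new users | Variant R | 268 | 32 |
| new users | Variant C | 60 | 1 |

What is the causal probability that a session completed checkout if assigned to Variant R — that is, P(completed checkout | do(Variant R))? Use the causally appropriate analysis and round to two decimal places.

0.25

User tenure here is a post-treatment variable shaped by the variant; conditioning on it would introduce bias rather than remove it. The overall comparison is the causal one.
So P(outcome | do(Variant R)) is just the pooled rate for Variant R: 119/480 = 0.248.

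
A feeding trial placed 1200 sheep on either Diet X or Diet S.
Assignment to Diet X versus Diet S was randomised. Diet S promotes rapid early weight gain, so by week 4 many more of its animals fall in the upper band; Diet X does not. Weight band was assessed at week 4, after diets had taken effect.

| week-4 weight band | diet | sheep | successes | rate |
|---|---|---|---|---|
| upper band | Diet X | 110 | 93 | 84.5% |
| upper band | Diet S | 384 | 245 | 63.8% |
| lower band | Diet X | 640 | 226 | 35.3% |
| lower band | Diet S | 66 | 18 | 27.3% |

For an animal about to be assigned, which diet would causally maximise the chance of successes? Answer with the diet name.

Diet S

Because the diet influences week-4 weight band, week-4 weight band is a post-treatment mediator, not a confounder. Stratifying on it would bias the estimate; the causal effect is the crude pooled difference.
Pooled: Diet X 42.5% vs Diet S 58.4%; Diet S is higher overall.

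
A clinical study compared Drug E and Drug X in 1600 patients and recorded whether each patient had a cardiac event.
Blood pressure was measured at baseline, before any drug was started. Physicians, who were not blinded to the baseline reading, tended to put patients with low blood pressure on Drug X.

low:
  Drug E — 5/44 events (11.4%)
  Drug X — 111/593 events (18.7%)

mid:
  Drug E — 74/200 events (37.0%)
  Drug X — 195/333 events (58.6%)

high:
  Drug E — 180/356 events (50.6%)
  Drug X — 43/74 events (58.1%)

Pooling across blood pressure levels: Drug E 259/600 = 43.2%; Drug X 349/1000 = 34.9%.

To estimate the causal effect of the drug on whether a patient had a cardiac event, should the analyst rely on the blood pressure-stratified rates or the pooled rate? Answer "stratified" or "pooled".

The stratified and pooled comparisons disagree (Drug E wins within each blood pressure; Drug X wins overall), so the answer turns on the causal role of blood pressure.
The imbalance in blood pressure arose from how patients were allocated, not from anything the drug did; and blood pressure independently affects the outcome. The pooled gap is confounded — condition on blood pressure.
Within each level — low: 11.4% vs 18.7%; mid: 37.0% vs 58.6%; high: 50.6% vs 58.1% — Drug E is lower every time.

stratified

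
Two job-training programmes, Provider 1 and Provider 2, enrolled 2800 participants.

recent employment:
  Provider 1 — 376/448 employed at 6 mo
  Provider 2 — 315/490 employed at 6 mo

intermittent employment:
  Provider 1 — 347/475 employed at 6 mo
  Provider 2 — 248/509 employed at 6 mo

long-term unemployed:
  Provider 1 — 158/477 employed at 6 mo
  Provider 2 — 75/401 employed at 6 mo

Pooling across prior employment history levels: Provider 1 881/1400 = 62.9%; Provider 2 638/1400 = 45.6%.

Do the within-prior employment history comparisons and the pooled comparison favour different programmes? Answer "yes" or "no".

no

Within each prior employment history level (recent employment 83.9% vs 64.3%; intermittent employment 73.1% vs 48.7%; long-term unemployed 33.1% vs 18.7%), Provider 1 has the higher rate every time. Pooled: 62.9% vs 45.6% — Provider 1 has the higher rate overall. They agree.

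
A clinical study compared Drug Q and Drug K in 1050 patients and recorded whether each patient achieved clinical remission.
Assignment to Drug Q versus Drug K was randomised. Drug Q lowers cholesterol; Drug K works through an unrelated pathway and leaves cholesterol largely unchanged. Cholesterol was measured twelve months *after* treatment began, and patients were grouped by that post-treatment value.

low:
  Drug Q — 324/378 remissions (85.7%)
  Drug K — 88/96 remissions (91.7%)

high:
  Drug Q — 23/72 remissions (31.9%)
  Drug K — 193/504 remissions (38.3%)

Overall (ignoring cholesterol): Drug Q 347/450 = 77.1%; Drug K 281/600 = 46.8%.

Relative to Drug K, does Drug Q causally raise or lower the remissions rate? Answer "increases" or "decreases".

increases

Drug K is higher inside every cholesterol stratum but Drug Q is higher in aggregate. Whether to stratify depends on how cholesterol relates to the drug.
Cholesterol is downstream of the drug. One should not condition on a consequence of treatment, so the overall rates are the right comparison.
Pooled: Drug Q 77.1% vs Drug K 46.8%; Drug Q is higher overall.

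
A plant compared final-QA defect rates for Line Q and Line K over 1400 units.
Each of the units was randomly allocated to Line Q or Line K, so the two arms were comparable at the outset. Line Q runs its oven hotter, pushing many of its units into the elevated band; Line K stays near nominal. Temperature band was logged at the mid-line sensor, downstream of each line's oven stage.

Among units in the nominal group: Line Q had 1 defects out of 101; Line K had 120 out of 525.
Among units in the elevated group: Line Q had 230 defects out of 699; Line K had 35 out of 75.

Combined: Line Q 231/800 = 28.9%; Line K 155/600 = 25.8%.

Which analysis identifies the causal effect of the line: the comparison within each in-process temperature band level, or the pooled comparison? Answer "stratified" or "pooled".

pooled

The stratified and pooled comparisons disagree (Line Q wins within each in-process temperature band; Line K wins overall), so the answer turns on the causal role of in-process temperature band.
The distribution of in-process temperature band is itself part of what the line does — it is an intermediate outcome. Holding it fixed would remove that part of the effect; the total effect is the pooled difference.
Pooled: Line Q 28.9% vs Line K 25.8%; Line K is lower overall.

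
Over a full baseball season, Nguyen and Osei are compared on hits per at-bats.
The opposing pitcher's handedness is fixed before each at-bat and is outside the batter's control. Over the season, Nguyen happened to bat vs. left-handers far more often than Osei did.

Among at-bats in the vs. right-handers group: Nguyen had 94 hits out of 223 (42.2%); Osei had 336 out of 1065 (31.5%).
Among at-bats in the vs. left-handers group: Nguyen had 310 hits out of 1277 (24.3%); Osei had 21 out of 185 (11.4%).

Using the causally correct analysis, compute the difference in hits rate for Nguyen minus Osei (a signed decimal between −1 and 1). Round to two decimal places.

+0.12

The imbalance in pitcher handedness arose from how at-bats were allocated, not from anything the player did; and pitcher handedness independently affects the outcome. The pooled gap is confounded — condition on pitcher handedness.
Adjusting over the population distribution of pitcher handedness: 0.468·(0.422−0.315) + 0.532·(0.243−0.114) = +0.118.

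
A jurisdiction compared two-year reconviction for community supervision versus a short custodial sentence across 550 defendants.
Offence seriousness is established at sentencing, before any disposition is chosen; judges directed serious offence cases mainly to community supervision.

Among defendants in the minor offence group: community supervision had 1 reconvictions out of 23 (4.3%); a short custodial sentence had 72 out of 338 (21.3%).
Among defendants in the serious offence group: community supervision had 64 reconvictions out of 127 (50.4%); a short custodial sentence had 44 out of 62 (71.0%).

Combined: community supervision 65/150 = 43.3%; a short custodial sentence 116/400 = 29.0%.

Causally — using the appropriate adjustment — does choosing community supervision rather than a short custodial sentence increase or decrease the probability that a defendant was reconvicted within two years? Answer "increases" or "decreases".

decreases

The imbalance in offence seriousness arose from how defendants were allocated, not from anything the disposition did; and offence seriousness independently affects the outcome. The pooled gap is confounded — condition on offence seriousness.
Within each level — minor offence: 4.3% vs 21.3%; serious offence: 50.4% vs 71.0% — community supervision is lower every time.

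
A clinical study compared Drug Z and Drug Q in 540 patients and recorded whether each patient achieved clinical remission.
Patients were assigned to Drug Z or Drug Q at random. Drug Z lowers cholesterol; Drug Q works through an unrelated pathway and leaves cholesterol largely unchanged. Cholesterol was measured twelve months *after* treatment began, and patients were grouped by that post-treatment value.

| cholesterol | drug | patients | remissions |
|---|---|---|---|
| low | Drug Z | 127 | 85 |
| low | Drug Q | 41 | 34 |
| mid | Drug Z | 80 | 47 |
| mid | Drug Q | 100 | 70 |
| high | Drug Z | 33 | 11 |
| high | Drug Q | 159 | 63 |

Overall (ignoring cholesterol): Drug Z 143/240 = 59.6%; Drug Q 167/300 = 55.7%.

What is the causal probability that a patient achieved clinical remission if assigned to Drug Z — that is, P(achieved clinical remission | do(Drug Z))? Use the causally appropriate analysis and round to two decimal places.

Drug Q is higher inside every cholesterol stratum but Drug Z is higher in aggregate. Whether to stratify depends on how cholesterol relates to the drug.
Cholesterol is downstream of the drug. One should not condition on a consequence of treatment, so the overall rates are the right comparison.
So P(outcome | do(Drug Z)) is just the pooled rate for Drug Z: 143/240 = 0.596.

0.60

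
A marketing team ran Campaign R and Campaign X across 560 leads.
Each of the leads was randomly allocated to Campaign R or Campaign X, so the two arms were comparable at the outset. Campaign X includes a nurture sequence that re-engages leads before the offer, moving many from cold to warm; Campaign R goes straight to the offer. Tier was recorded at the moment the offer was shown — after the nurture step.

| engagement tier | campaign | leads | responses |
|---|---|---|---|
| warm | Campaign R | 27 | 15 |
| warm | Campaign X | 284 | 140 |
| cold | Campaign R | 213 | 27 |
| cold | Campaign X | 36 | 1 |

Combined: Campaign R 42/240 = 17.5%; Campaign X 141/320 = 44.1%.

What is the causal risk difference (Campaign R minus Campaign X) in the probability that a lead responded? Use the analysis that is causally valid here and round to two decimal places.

-0.27

The distribution of engagement tier is itself part of what the campaign does — it is an intermediate outcome. Holding it fixed would remove that part of the effect; the total effect is the pooled difference.
The causal difference is the pooled difference: 0.175 − 0.441 = -0.266.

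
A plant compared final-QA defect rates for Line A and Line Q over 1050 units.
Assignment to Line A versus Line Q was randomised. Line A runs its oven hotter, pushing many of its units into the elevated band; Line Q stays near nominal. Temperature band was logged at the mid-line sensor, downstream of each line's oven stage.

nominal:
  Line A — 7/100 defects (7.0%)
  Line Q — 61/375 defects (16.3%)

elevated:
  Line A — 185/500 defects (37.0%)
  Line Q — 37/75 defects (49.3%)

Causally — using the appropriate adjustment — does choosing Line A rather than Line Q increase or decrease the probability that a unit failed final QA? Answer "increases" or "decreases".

increases

In-process temperature band here is a post-treatment variable shaped by the line; conditioning on it would introduce bias rather than remove it. The overall comparison is the causal one.
Pooled: Line A 32.0% vs Line Q 21.8%; Line Q is lower overall.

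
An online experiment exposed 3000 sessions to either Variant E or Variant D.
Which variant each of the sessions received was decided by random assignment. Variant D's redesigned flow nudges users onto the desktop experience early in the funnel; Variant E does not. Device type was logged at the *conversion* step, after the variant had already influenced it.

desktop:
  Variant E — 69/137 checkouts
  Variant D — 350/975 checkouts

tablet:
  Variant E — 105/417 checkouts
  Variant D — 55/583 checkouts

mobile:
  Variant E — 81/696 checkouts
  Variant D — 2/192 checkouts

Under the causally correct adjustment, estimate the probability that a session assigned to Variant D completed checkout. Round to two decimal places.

0.23

Variant E is higher inside every device type stratum but Variant D is higher in aggregate. Whether to stratify depends on how device type relates to the variant.
The distribution of device type is itself part of what the variant does — it is an intermediate outcome. Holding it fixed would remove that part of the effect; the total effect is the pooled difference.
So P(outcome | do(Variant D)) is just the pooled rate for Variant D: 407/1750 = 0.233.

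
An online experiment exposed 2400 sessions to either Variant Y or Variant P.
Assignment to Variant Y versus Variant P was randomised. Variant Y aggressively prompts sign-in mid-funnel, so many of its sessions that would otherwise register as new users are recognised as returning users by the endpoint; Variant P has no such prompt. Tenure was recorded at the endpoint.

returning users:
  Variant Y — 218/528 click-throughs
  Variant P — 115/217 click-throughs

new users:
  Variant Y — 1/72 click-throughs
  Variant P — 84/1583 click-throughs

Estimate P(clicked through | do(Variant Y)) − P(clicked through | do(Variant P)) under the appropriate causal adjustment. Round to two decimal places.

The user tenure-specific comparison favours Variant P throughout, but the pooled figures favour Variant Y. The question is whether to condition on user tenure.
The distribution of user tenure is itself part of what the variant does — it is an intermediate outcome. Holding it fixed would remove that part of the effect; the total effect is the pooled difference.
The causal difference is the pooled difference: 0.365 − 0.111 = +0.254.

+0.25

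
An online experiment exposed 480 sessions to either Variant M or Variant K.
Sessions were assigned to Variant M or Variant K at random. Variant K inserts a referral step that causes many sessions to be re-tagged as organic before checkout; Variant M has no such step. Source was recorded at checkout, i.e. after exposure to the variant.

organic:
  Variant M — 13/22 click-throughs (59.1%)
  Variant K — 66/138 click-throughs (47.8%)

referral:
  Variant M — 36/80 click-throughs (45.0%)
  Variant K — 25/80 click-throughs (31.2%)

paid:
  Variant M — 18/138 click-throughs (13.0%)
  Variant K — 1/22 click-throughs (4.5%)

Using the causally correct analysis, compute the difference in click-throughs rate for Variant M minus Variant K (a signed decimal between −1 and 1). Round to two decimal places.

The traffic source-specific comparison favours Variant M throughout, but the pooled figures favour Variant K. The question is whether to condition on traffic source.
Because the variant influences traffic source, traffic source is a post-treatment mediator, not a confounder. Stratifying on it would bias the estimate; the causal effect is the crude pooled difference.
The causal difference is the pooled difference: 0.279 − 0.383 = -0.104.

-0.10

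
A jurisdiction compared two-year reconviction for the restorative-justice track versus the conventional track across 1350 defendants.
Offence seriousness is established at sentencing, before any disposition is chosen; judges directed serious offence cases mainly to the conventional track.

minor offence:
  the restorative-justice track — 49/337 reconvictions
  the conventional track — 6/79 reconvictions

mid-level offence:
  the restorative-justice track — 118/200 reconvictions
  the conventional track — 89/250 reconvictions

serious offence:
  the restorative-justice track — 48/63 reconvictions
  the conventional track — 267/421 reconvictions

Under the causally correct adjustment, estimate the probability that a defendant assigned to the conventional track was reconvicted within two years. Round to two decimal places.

Here offence seriousness is a common cause — it drives both which disposition a case falls under and the outcome. The crude comparison mixes populations; the stratum-specific rates are the causally relevant ones.
Standardising the conventional track to the population offence seriousness mix: 0.308·6/79 + 0.333·89/250 + 0.359·267/421 = 0.369.

0.37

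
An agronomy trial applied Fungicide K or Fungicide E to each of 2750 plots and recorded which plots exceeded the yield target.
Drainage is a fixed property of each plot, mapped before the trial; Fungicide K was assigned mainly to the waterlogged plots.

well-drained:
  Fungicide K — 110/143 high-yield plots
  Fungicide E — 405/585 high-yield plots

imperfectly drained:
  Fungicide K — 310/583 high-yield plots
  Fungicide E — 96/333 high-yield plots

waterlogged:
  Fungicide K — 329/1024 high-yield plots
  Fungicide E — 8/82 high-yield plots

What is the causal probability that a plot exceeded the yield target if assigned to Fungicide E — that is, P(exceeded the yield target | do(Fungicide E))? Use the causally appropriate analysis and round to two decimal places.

Field drainage satisfies the back-door criterion: it is not a descendant of the fungicide, and it blocks the spurious path from fungicide to outcome. Adjusting for it (i.e., using the within-field drainage rates) gives the causal effect.
Standardising Fungicide E to the population field drainage mix: 0.265·405/585 + 0.333·96/333 + 0.402·8/82 = 0.319.

0.32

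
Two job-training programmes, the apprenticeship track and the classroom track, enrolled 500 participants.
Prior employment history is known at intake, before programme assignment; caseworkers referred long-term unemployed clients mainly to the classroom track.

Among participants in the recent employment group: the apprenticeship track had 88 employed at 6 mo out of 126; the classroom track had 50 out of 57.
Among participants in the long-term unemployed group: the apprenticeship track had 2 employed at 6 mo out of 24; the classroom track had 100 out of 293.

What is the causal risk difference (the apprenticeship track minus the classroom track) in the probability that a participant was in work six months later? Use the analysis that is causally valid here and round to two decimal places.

Nothing the programme does changes prior employment history; the imbalance is an allocation artefact. With prior employment history also predicting the outcome, the pooled figure is confounded, and the within-stratum comparison is the causal one.
Adjusting over the population distribution of prior employment history: 0.366·(0.698−0.877) + 0.634·(0.083−0.341) = -0.229.

-0.23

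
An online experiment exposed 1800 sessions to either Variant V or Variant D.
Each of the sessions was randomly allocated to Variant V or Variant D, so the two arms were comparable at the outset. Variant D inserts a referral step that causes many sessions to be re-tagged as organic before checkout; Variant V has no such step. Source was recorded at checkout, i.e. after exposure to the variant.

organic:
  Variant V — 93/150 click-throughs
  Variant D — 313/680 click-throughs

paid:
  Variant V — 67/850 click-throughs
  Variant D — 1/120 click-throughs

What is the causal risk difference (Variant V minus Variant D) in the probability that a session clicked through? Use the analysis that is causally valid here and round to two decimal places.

Traffic source here is a post-treatment variable shaped by the variant; conditioning on it would introduce bias rather than remove it. The overall comparison is the causal one.
The causal difference is the pooled difference: 0.160 − 0.393 = -0.233.

-0.23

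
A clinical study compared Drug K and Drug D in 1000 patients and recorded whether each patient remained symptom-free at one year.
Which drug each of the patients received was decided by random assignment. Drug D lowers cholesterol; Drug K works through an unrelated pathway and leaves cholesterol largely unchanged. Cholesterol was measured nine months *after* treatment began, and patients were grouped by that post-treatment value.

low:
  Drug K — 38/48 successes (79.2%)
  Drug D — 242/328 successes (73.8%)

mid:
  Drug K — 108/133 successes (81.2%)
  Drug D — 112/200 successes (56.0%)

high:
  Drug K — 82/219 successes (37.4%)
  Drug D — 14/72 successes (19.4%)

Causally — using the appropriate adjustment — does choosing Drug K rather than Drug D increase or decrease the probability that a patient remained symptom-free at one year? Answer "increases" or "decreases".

Drug K is higher inside every cholesterol stratum but Drug D is higher in aggregate. Whether to stratify depends on how cholesterol relates to the drug.
Cholesterol here is a post-treatment variable shaped by the drug; conditioning on it would introduce bias rather than remove it. The overall comparison is the causal one.
Pooled: Drug K 57.0% vs Drug D 61.3%; Drug D is higher overall.

decreases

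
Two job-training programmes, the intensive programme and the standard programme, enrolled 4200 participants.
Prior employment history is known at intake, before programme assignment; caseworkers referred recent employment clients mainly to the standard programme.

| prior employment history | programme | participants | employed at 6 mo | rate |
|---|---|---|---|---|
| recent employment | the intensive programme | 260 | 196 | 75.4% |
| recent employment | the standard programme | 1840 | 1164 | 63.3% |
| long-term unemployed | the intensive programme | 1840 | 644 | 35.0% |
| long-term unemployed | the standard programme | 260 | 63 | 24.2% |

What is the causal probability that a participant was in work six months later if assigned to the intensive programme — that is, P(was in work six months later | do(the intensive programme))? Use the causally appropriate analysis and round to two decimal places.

Prior employment history differs across programmes for reasons unrelated to any effect of the programme itself, and it separately predicts the outcome — a classic confounder. We must compare within prior employment history levels.
Standardising the intensive programme to the population prior employment history mix: 0.500·196/260 + 0.500·644/1840 = 0.552.

0.55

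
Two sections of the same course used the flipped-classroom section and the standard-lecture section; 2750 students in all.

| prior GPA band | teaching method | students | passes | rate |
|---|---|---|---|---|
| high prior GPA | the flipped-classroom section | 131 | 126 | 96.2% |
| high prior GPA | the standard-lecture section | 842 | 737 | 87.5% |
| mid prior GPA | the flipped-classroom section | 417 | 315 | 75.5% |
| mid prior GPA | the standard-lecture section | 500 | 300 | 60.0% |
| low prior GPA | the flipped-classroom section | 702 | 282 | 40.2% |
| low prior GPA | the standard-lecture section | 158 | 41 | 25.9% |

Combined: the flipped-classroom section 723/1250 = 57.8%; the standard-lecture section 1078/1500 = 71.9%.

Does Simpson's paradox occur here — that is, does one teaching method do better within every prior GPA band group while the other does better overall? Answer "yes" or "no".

yes

Within each prior GPA band level (high prior GPA 96.2% vs 87.5%; mid prior GPA 75.5% vs 60.0%; low prior GPA 40.2% vs 25.9%), the flipped-classroom section has the higher rate every time. Pooled: 57.8% vs 71.9% — the standard-lecture section has the higher rate overall. The two comparisons disagree.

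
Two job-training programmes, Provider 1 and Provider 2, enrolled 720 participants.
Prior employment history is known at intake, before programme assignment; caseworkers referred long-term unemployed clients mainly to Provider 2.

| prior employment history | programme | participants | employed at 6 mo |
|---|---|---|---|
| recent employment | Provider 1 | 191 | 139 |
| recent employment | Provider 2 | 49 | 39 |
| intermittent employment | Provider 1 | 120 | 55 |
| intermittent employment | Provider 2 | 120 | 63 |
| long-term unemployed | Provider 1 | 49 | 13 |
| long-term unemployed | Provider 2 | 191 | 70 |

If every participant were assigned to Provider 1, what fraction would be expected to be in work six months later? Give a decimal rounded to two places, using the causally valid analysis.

Within every prior employment history level Provider 2 has the higher rate, yet pooled Provider 1 does — Simpson's reversal.
The imbalance in prior employment history arose from how participants were allocated, not from anything the programme did; and prior employment history independently affects the outcome. The pooled gap is confounded — condition on prior employment history.
Standardising Provider 1 to the population prior employment history mix: 0.333·139/191 + 0.333·55/120 + 0.333·13/49 = 0.484.

0.48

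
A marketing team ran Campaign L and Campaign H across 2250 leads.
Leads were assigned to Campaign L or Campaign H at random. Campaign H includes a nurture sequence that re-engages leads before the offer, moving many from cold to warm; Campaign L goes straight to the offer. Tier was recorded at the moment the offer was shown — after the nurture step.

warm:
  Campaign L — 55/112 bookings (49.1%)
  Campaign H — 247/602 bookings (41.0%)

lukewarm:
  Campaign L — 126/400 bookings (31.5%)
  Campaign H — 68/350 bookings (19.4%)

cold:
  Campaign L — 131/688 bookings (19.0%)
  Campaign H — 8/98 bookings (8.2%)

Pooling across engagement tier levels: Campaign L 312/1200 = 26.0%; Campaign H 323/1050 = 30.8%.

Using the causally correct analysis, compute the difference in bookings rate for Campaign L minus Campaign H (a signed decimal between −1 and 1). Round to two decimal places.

Engagement tier is downstream of the campaign. One should not condition on a consequence of treatment, so the overall rates are the right comparison.
The causal difference is the pooled difference: 0.260 − 0.308 = -0.048.

-0.05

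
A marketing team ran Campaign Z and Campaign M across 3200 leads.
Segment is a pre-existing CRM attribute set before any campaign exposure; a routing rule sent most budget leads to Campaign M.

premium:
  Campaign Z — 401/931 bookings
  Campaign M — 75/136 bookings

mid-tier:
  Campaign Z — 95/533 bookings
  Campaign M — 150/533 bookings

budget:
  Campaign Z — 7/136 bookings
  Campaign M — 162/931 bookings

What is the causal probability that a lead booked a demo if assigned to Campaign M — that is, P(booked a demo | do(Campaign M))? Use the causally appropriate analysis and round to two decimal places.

Nothing the campaign does changes customer segment; the imbalance is an allocation artefact. With customer segment also predicting the outcome, the pooled figure is confounded, and the within-stratum comparison is the causal one.
Standardising Campaign M to the population customer segment mix: 0.333·75/136 + 0.333·150/533 + 0.333·162/931 = 0.336.

0.34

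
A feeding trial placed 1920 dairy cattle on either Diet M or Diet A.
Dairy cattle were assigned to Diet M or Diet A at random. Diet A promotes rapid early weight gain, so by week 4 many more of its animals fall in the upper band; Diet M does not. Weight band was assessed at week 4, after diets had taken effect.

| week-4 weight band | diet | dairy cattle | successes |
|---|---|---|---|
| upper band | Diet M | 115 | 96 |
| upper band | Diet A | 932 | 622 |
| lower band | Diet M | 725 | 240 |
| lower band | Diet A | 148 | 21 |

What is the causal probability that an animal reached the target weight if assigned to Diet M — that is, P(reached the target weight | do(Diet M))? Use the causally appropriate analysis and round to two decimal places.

0.40

Within every week-4 weight band level Diet M has the higher rate, yet pooled Diet A does — Simpson's reversal.
Week-4 weight band here is a post-treatment variable shaped by the diet; conditioning on it would introduce bias rather than remove it. The overall comparison is the causal one.
So P(outcome | do(Diet M)) is just the pooled rate for Diet M: 336/840 = 0.400.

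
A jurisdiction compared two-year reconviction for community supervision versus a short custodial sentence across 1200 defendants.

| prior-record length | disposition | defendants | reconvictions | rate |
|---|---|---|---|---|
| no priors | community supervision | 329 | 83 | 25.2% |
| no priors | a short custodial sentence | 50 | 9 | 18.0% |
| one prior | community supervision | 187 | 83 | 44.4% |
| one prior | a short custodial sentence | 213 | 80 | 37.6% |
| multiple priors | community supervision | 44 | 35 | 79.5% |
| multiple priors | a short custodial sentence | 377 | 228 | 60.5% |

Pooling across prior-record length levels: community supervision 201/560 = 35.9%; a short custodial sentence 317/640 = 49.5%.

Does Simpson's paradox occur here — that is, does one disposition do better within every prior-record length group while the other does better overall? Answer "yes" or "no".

Within each prior-record length level (no priors 25.2% vs 18.0%; one prior 44.4% vs 37.6%; multiple priors 79.5% vs 60.5%), a short custodial sentence has the lower rate every time. Pooled: 35.9% vs 49.5% — community supervision has the lower rate overall. The two comparisons disagree.

yes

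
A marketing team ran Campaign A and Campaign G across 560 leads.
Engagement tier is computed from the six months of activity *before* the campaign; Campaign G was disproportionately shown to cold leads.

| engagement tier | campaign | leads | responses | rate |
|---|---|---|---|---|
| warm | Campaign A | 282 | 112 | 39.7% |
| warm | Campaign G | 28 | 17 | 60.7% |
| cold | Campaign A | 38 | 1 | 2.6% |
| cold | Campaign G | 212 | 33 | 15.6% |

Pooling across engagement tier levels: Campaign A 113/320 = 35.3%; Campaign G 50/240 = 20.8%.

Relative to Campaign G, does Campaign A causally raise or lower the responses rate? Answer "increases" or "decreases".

decreases

Engagement tier is set before the campaign has any effect — it is not caused by the campaign — and it independently drives the outcome. That makes it a confounder, so the causal comparison is within engagement tier levels.
Within each level — warm: 39.7% vs 60.7%; cold: 2.6% vs 15.6% — Campaign G is higher every time.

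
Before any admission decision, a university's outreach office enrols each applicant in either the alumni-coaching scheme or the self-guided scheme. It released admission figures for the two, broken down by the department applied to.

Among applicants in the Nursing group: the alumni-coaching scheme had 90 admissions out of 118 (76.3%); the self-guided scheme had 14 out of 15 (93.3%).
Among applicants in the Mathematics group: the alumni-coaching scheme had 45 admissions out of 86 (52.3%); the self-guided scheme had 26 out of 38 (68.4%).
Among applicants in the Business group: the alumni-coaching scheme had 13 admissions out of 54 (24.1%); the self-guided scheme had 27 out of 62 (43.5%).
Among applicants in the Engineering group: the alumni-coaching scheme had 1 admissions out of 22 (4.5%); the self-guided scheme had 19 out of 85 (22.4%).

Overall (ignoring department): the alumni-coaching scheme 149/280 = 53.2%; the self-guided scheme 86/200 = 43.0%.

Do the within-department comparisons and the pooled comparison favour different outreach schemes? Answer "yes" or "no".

Within each department level (Nursing 76.3% vs 93.3%; Mathematics 52.3% vs 68.4%; Business 24.1% vs 43.5%; Engineering 4.5% vs 22.4%), the self-guided scheme has the higher rate every time. Pooled: 53.2% vs 43.0% — the alumni-coaching scheme has the higher rate overall. The two comparisons disagree.

yes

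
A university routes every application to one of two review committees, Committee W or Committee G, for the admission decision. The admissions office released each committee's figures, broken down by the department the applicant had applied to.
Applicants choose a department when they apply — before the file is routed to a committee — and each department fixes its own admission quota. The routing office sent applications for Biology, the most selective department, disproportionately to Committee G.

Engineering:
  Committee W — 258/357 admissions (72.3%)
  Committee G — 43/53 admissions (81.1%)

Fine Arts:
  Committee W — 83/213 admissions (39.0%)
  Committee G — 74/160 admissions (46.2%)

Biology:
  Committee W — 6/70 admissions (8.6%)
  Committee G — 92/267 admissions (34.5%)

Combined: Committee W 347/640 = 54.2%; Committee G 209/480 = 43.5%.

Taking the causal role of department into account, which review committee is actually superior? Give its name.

The imbalance in department arose from how applicants were allocated, not from anything the review committee did; and department independently affects the outcome. The pooled gap is confounded — condition on department.
Within each level — Engineering: 72.3% vs 81.1%; Fine Arts: 39.0% vs 46.2%; Biology: 8.6% vs 34.5% — Committee G is higher every time.

Committee G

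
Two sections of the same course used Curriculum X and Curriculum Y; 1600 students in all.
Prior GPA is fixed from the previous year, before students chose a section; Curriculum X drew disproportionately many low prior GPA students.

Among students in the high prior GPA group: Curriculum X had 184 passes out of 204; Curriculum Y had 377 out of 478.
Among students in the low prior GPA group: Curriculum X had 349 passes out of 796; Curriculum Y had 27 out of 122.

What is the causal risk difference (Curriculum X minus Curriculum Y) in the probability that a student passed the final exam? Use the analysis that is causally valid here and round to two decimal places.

Prior GPA band satisfies the back-door criterion: it is not a descendant of the teaching method, and it blocks the spurious path from teaching method to outcome. Adjusting for it (i.e., using the within-prior GPA band rates) gives the causal effect.
Adjusting over the population distribution of prior GPA band: 0.426·(0.902−0.789) + 0.574·(0.438−0.221) = +0.173.

+0.17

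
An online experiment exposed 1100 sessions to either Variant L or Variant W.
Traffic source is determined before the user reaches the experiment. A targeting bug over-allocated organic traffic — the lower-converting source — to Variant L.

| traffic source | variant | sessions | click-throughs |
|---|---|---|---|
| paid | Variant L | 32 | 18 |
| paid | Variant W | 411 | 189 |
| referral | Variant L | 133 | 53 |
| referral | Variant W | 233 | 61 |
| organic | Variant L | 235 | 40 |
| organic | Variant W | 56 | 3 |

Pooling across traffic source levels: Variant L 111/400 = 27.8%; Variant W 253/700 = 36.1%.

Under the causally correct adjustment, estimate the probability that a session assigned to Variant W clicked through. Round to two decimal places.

0.29

The stratified and pooled comparisons disagree (Variant L wins within each traffic source; Variant W wins overall), so the answer turns on the causal role of traffic source.
The imbalance in traffic source arose from how sessions were allocated, not from anything the variant did; and traffic source independently affects the outcome. The pooled gap is confounded — condition on traffic source.
Standardising Variant W to the population traffic source mix: 0.403·189/411 + 0.333·61/233 + 0.265·3/56 = 0.286.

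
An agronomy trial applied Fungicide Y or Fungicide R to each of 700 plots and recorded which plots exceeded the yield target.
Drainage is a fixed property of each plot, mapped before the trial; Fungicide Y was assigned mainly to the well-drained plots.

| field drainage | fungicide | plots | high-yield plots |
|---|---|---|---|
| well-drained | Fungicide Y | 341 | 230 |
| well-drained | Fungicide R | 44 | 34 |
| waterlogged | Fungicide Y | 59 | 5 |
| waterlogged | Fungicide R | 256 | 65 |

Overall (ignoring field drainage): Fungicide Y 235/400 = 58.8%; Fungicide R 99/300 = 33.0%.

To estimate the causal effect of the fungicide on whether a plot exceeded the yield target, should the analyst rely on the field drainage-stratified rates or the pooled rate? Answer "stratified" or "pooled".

The stratified and pooled comparisons disagree (Fungicide R wins within each field drainage; Fungicide Y wins overall), so the answer turns on the causal role of field drainage.
Nothing the fungicide does changes field drainage; the imbalance is an allocation artefact. With field drainage also predicting the outcome, the pooled figure is confounded, and the within-stratum comparison is the causal one.
Within each level — well-drained: 67.4% vs 77.3%; waterlogged: 8.5% vs 25.4% — Fungicide R is higher every time.

stratified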